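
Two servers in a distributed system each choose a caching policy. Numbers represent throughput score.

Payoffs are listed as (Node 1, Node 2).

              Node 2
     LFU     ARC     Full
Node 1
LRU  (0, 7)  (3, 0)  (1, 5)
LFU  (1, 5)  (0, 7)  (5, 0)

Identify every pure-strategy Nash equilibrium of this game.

none

(LRU, LFU): Node 1 can switch to LFU (0 → 1). Not NE.
(LRU, ARC): Node 2 can switch to LFU (0 → 7). Not NE.
(LRU, Full): Node 1 can switch to LFU (1 → 5). Not NE.
(LFU, LFU): Node 2 can switch to ARC (5 → 7). Not NE.
(LFU, ARC): Node 1 can switch to LRU (0 → 3). Not NE.
(LFU, Full): Node 2 can switch to LFU (0 → 5). Not NE.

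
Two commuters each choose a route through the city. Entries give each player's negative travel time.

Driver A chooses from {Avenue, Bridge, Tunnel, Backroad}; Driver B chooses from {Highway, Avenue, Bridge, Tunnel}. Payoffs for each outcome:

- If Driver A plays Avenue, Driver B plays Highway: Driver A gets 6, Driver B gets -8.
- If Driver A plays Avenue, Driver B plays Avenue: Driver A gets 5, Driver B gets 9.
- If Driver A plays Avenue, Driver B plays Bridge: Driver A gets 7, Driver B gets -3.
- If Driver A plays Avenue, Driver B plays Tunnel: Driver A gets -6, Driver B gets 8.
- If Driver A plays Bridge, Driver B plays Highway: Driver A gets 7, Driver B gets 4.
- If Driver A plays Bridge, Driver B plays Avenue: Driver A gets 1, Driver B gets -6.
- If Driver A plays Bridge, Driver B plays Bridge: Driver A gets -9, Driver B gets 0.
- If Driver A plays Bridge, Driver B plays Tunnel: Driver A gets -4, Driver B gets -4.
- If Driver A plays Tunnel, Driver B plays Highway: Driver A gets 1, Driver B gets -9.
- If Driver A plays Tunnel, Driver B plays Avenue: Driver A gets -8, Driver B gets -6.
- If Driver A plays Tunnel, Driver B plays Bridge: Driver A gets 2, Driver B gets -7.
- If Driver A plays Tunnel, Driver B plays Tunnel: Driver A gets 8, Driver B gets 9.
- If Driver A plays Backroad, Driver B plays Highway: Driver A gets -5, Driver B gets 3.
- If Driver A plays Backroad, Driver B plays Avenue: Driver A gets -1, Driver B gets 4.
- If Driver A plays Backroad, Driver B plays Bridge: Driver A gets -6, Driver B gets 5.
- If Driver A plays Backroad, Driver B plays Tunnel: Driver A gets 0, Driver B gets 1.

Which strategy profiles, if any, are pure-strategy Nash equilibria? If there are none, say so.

Mark each player's best response to every combination of opponents' strategies; a profile where every player is best-responding is a pure Nash equilibrium.
Driver A against Highway: payoffs 6, 7, 1, -5 → best response Bridge.
Driver A against Avenue: payoffs 5, 1, -8, -1 → best response Avenue.
Driver A against Bridge: payoffs 7, -9, 2, -6 → best response Avenue.
Driver A against Tunnel: payoffs -6, -4, 8, 0 → best response Tunnel.
Driver B against Avenue: payoffs -8, 9, -3, 8 → best response Avenue.
Driver B against Bridge: payoffs 4, -6, 0, -4 → best response Highway.
Driver B against Tunnel: payoffs -9, -6, -7, 9 → best response Tunnel.
Driver B against Backroad: payoffs 3, 4, 5, 1 → best response Bridge.
Mutual best responses: (Avenue, Avenue); (Bridge, Highway); (Tunnel, Tunnel).

(Avenue, Avenue), (Bridge, Highway), (Tunnel, Tunnel)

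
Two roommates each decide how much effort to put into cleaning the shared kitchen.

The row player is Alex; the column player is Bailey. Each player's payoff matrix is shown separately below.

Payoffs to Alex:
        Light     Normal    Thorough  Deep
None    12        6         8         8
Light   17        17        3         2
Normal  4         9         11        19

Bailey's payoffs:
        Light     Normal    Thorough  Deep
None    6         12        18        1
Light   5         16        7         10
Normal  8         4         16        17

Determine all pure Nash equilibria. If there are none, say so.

(Light, Normal); (Normal, Deep)

(None, Light): Alex can switch to Light (12 → 17). Not NE.
(None, Normal): Alex can switch to Light (6 → 17). Not NE.
(None, Thorough): Alex can switch to Normal (8 → 11). Not NE.
(None, Deep): Alex can switch to Normal (8 → 19). Not NE.
(Light, Light): Bailey can switch to Normal (5 → 16). Not NE.
(Light, Normal): Alex gets 17, best alternative 9; Bailey gets 16, best alternative 10. No profitable deviation — NE.
(Light, Thorough): Alex can switch to None (3 → 8). Not NE.
(Light, Deep): Alex can switch to None (2 → 8). Not NE.
(Normal, Light): Alex can switch to None (4 → 12). Not NE.
(Normal, Normal): Alex can switch to Light (9 → 17). Not NE.
(Normal, Thorough): Bailey can switch to Deep (16 → 17). Not NE.
(Normal, Deep): Alex gets 19, best alternative 8; Bailey gets 17, best alternative 16. No profitable deviation — NE.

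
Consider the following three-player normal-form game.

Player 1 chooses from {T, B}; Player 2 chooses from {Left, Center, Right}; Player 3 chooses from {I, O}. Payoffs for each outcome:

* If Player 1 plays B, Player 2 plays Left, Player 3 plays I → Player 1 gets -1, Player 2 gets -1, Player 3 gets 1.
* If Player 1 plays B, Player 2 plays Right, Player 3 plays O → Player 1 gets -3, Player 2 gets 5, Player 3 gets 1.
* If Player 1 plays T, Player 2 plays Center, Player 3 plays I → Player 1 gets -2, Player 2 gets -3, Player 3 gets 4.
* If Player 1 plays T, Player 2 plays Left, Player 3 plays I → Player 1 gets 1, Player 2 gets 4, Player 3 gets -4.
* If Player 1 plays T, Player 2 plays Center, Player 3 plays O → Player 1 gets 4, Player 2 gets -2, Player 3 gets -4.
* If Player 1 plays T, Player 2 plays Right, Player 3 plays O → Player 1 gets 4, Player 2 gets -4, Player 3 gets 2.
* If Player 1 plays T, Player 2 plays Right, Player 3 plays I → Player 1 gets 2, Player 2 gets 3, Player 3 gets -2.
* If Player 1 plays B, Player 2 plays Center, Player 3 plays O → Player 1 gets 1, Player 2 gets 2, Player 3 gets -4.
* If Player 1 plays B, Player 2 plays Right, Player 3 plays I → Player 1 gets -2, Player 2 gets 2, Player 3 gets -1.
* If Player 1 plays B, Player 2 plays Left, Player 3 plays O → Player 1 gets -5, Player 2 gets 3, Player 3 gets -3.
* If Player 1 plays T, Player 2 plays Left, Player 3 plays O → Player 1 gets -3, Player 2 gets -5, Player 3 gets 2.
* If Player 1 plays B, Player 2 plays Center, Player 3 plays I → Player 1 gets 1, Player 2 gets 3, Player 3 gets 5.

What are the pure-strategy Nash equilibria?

(B, Center, I)

For each player, find the best response to each opponent profile; mutual best responses are the pure NE.
Player 1 against (Left, I): payoffs 1, -1 → best response T.
Player 1 against (Left, O): payoffs -3, -5 → best response T.
Player 1 against (Center, I): payoffs -2, 1 → best response B.
Player 1 against (Center, O): payoffs 4, 1 → best response T.
Player 1 against (Right, I): payoffs 2, -2 → best response T.
Player 1 against (Right, O): payoffs 4, -3 → best response T.
Player 2 against (T, I): payoffs 4, -3, 3 → best response Left.
Player 2 against (T, O): payoffs -5, -2, -4 → best response Center.
Player 2 against (B, I): payoffs -1, 3, 2 → best response Center.
Player 2 against (B, O): payoffs 3, 2, 5 → best response Right.
Player 3 against (T, Left): payoffs -4, 2 → best response O.
Player 3 against (T, Center): payoffs 4, -4 → best response I.
Player 3 against (T, Right): payoffs -2, 2 → best response O.
Player 3 against (B, Left): payoffs 1, -3 → best response I.
Player 3 against (B, Center): payoffs 5, -4 → best response I.
Player 3 against (B, Right): payoffs -1, 1 → best response O.
Mutual best responses: (B, Center, I).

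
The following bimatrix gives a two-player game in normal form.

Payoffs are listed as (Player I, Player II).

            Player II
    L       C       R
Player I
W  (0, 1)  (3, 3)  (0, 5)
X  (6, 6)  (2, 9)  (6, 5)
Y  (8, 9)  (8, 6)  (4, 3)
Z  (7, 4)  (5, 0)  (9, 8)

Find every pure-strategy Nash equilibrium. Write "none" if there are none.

The pure Nash equilibria are (Y, L) and (Z, R).

(W, L): Player I can switch to X (0 → 6). Not NE.
(W, C): Player I can switch to Y (3 → 8). Not NE.
(W, R): Player I can switch to X (0 → 6). Not NE.
(X, L): Player I can switch to Y (6 → 8). Not NE.
(X, C): Player I can switch to W (2 → 3). Not NE.
(X, R): Player I can switch to Z (6 → 9). Not NE.
(Y, L): Player I gets 8, best alternative 7; Player II gets 9, best alternative 6. No profitable deviation — NE.
(Y, C): Player II can switch to L (6 → 9). Not NE.
(Y, R): Player I can switch to X (4 → 6). Not NE.
(Z, R): Player I gets 9, best alternative 6; Player II gets 8, best alternative 4. No profitable deviation — NE.
(The remaining 2 profiles each have a profitable deviation by the same check.)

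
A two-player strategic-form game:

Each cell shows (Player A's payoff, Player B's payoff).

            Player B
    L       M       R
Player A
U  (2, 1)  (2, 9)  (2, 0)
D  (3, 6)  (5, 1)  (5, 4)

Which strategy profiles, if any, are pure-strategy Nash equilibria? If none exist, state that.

(U, L): Player A can switch to D (2 → 3). Not NE.
(U, M): Player A can switch to D (2 → 5). Not NE.
(U, R): Player A can switch to D (2 → 5). Not NE.
(D, L): Player A gets 3, best alternative 2; Player B gets 6, best alternative 4. No profitable deviation — NE.
(D, M): Player B can switch to L (1 → 6). Not NE.
(D, R): Player B can switch to L (4 → 6). Not NE.

(D, L)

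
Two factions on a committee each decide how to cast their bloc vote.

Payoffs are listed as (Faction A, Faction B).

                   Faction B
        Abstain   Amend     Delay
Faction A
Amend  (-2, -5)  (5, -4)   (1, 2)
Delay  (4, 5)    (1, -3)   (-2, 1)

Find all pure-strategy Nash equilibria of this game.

(Amend, Abstain): Faction A can switch to Delay (-2 → 4). Not NE.
(Amend, Amend): Faction B can switch to Delay (-4 → 2). Not NE.
(Amend, Delay): Faction A gets 1, best alternative -2; Faction B gets 2, best alternative -4. No profitable deviation — NE.
(Delay, Abstain): Faction A gets 4, best alternative -2; Faction B gets 5, best alternative 1. No profitable deviation — NE.
(Delay, Amend): Faction A can switch to Amend (1 → 5). Not NE.
(Delay, Delay): Faction A can switch to Amend (-2 → 1). Not NE.

The pure Nash equilibria are (Amend, Delay); (Delay, Abstain).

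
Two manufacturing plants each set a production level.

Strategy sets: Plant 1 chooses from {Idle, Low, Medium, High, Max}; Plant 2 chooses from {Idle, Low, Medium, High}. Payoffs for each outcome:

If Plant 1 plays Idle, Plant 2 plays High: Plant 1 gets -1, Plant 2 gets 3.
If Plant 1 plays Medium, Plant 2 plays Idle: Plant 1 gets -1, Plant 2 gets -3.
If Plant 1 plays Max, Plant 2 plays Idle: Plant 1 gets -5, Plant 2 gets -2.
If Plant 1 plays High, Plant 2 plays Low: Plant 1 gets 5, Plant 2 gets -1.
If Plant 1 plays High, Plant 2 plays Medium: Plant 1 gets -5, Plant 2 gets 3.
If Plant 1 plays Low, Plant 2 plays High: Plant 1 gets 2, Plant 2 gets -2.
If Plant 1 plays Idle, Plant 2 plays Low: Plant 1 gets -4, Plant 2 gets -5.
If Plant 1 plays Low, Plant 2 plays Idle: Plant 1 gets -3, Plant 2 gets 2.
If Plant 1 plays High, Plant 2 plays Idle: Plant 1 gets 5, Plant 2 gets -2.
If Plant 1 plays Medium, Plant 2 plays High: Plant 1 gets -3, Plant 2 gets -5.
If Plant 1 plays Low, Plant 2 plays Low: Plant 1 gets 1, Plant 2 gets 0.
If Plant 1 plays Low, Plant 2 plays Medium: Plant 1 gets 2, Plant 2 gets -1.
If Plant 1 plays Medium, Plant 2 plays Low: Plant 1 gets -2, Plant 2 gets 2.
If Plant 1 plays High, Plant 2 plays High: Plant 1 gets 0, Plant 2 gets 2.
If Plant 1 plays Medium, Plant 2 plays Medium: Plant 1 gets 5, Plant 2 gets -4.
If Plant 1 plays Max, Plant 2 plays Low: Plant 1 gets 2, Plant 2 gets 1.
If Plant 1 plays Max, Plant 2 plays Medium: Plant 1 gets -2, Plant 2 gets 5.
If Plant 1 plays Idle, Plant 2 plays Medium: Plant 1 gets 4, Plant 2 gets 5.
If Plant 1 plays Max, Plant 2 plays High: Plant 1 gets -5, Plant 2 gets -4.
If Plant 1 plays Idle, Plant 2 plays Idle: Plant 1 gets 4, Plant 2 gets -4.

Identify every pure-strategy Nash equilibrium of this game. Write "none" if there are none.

none

(Idle, Idle): Plant 1 can switch to High (4 → 5). Not NE.
(Idle, Low): Plant 1 can switch to Low (-4 → 1). Not NE.
(Idle, Medium): Plant 1 can switch to Medium (4 → 5). Not NE.
(Idle, High): Plant 1 can switch to Low (-1 → 2). Not NE.
(Low, Idle): Plant 1 can switch to Idle (-3 → 4). Not NE.
(Low, Low): Plant 1 can switch to High (1 → 5). Not NE.
(Low, Medium): Plant 1 can switch to Idle (2 → 4). Not NE.
(Low, High): Plant 2 can switch to Idle (-2 → 2). Not NE.
(The remaining 12 profiles each have a profitable deviation by the same check.)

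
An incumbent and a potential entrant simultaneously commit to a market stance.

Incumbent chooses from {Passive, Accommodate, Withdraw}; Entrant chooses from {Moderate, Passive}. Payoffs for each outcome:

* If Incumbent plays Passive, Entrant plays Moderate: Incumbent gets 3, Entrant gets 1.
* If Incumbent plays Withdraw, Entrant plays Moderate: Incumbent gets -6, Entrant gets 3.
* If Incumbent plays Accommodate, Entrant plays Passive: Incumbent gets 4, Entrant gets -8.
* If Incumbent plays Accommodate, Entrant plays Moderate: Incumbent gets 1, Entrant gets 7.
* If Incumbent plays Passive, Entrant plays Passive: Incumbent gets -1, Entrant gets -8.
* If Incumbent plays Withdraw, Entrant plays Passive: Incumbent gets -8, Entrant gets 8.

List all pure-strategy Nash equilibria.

(Passive, Moderate)

For each strategy profile, look for a profitable unilateral deviation.
(Passive, Moderate): Incumbent gets 3, best alternative 1; Entrant gets 1, best alternative -8. No profitable deviation — NE.
(Passive, Passive): Incumbent can switch to Accommodate (-1 → 4). Not NE.
(Accommodate, Moderate): Incumbent can switch to Passive (1 → 3). Not NE.
(Accommodate, Passive): Entrant can switch to Moderate (-8 → 7). Not NE.
(Withdraw, Moderate): Incumbent can switch to Passive (-6 → 3). Not NE.
(Withdraw, Passive): Incumbent can switch to Passive (-8 → -1). Not NE.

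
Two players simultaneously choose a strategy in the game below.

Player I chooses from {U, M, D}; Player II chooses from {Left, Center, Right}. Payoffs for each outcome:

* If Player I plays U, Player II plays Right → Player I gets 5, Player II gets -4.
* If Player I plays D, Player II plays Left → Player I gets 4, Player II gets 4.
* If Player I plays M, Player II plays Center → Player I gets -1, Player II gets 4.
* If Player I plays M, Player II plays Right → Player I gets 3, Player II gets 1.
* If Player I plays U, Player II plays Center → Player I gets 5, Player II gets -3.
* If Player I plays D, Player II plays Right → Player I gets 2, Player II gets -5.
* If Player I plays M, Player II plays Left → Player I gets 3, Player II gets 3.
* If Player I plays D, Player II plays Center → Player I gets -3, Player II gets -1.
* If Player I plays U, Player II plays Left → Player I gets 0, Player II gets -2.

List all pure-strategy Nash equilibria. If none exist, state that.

The unique pure-strategy Nash equilibrium is (D, Left).

For each player, find the best response to each opponent profile; mutual best responses are the pure NE.
Player I against Left: payoffs 0, 3, 4 → best response D.
Player I against Center: payoffs 5, -1, -3 → best response U.
Player I against Right: payoffs 5, 3, 2 → best response U.
Player II against U: payoffs -2, -3, -4 → best response Left.
Player II against M: payoffs 3, 4, 1 → best response Center.
Player II against D: payoffs 4, -1, -5 → best response Left.
Mutual best responses: (D, Left).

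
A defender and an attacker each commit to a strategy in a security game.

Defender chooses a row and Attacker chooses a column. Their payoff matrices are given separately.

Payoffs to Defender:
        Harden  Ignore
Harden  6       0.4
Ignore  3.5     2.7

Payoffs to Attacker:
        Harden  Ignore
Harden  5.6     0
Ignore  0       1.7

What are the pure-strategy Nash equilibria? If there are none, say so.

Pure-strategy Nash equilibria: (Harden, Harden), (Ignore, Ignore)

(Harden, Harden): Defender gets 6, best alternative 3.5; Attacker gets 5.6, best alternative 0. No profitable deviation — NE.
(Harden, Ignore): Defender can switch to Ignore (0.4 → 2.7). Not NE.
(Ignore, Harden): Defender can switch to Harden (3.5 → 6). Not NE.
(Ignore, Ignore): Defender gets 2.7, best alternative 0.4; Attacker gets 1.7, best alternative 0. No profitable deviation — NE.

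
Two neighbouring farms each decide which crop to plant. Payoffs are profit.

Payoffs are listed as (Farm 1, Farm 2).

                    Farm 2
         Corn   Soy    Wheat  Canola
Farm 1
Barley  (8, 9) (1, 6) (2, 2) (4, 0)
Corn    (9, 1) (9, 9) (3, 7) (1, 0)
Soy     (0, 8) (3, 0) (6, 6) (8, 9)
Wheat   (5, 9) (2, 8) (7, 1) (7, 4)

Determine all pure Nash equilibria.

Farm 1 against Corn: payoffs 8, 9, 0, 5 → best response Corn.
Farm 1 against Soy: payoffs 1, 9, 3, 2 → best response Corn.
Farm 1 against Wheat: payoffs 2, 3, 6, 7 → best response Wheat.
Farm 1 against Canola: payoffs 4, 1, 8, 7 → best response Soy.
Farm 2 against Barley: payoffs 9, 6, 2, 0 → best response Corn.
Farm 2 against Corn: payoffs 1, 9, 7, 0 → best response Soy.
Farm 2 against Soy: payoffs 8, 0, 6, 9 → best response Canola.
Farm 2 against Wheat: payoffs 9, 8, 1, 4 → best response Corn.
Mutual best responses: (Corn, Soy); (Soy, Canola).

Pure-strategy Nash equilibria: (Corn, Soy); (Soy, Canola)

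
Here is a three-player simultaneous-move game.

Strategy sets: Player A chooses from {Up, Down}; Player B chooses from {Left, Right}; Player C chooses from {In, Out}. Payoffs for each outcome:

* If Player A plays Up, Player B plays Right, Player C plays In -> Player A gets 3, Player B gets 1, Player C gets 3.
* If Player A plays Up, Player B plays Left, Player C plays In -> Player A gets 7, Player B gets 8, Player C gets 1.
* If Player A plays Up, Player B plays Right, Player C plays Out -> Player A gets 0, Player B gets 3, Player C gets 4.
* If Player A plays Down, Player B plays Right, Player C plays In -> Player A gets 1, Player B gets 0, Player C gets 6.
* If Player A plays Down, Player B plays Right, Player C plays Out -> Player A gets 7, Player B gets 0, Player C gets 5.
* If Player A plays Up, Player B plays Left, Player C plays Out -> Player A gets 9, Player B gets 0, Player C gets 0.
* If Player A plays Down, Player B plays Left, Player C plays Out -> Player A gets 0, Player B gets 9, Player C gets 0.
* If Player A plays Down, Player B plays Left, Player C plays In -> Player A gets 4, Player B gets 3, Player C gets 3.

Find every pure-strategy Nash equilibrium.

The unique pure-strategy Nash equilibrium is (Up, Left, In).

Player A against (Left, In): payoffs 7, 4 → best response Up.
Player A against (Left, Out): payoffs 9, 0 → best response Up.
Player A against (Right, In): payoffs 3, 1 → best response Up.
Player A against (Right, Out): payoffs 0, 7 → best response Down.
Player B against (Up, In): payoffs 8, 1 → best response Left.
Player B against (Up, Out): payoffs 0, 3 → best response Right.
Player B against (Down, In): payoffs 3, 0 → best response Left.
Player B against (Down, Out): payoffs 9, 0 → best response Left.
Player C against (Up, Left): payoffs 1, 0 → best response In.
Player C against (Up, Right): payoffs 3, 4 → best response Out.
Player C against (Down, Left): payoffs 3, 0 → best response In.
Player C against (Down, Right): payoffs 6, 5 → best response In.
Mutual best responses: (Up, Left, In).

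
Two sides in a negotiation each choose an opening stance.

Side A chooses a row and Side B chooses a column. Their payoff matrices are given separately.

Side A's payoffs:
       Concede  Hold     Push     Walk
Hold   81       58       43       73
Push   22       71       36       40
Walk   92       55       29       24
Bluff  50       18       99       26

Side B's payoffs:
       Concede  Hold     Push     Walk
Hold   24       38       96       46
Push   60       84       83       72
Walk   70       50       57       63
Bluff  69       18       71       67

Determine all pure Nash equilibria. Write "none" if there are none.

(Push, Hold); (Walk, Concede); (Bluff, Push)

Side A against Concede: payoffs 81, 22, 92, 50 → best response Walk.
Side A against Hold: payoffs 58, 71, 55, 18 → best response Push.
Side A against Push: payoffs 43, 36, 29, 99 → best response Bluff.
Side A against Walk: payoffs 73, 40, 24, 26 → best response Hold.
Side B against Hold: payoffs 24, 38, 96, 46 → best response Push.
Side B against Push: payoffs 60, 84, 83, 72 → best response Hold.
Side B against Walk: payoffs 70, 50, 57, 63 → best response Concede.
Side B against Bluff: payoffs 69, 18, 71, 67 → best response Push.
Mutual best responses: (Push, Hold); (Walk, Concede); (Bluff, Push).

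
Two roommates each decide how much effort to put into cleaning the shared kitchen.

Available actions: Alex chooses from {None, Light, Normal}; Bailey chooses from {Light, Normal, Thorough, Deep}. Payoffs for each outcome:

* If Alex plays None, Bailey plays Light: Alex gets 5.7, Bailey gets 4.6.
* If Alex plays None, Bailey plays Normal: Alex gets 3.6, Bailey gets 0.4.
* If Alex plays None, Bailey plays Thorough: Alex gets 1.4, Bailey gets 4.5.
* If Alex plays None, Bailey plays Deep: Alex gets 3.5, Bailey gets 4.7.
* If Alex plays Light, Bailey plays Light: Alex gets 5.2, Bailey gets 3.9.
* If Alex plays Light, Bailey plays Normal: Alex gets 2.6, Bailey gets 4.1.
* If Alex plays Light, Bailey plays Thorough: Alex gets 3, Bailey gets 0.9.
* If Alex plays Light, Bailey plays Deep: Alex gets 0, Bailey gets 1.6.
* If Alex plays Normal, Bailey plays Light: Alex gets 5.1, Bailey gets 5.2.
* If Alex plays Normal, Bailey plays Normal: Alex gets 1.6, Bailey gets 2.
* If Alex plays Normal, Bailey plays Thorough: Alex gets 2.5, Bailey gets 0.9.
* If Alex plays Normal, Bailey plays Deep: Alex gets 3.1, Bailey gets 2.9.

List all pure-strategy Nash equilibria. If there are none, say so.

For each strategy profile, look for a profitable unilateral deviation.
(None, Light): Bailey can switch to Deep (4.6 → 4.7). Not NE.
(None, Normal): Bailey can switch to Light (0.4 → 4.6). Not NE.
(None, Thorough): Alex can switch to Light (1.4 → 3). Not NE.
(None, Deep): Alex gets 3.5, best alternative 3.1; Bailey gets 4.7, best alternative 4.6. No profitable deviation — NE.
(Light, Light): Alex can switch to None (5.2 → 5.7). Not NE.
(Light, Normal): Alex can switch to None (2.6 → 3.6). Not NE.
(Light, Thorough): Bailey can switch to Light (0.9 → 3.9). Not NE.
(Light, Deep): Alex can switch to None (0 → 3.5). Not NE.
(Normal, Light): Alex can switch to None (5.1 → 5.7). Not NE.
(Normal, Normal): Alex can switch to None (1.6 → 3.6). Not NE.
(Normal, Thorough): Alex can switch to Light (2.5 → 3). Not NE.
(Normal, Deep): Alex can switch to None (3.1 → 3.5). Not NE.

(None, Deep)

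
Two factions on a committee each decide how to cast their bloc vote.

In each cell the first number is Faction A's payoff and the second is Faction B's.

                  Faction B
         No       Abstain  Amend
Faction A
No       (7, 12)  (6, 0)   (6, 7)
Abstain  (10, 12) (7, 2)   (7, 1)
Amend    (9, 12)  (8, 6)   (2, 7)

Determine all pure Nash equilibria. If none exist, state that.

The unique pure-strategy Nash equilibrium is (Abstain, No).

Faction A against No: payoffs 7, 10, 9 → best response Abstain.
Faction A against Abstain: payoffs 6, 7, 8 → best response Amend.
Faction A against Amend: payoffs 6, 7, 2 → best response Abstain.
Faction B against No: payoffs 12, 0, 7 → best response No.
Faction B against Abstain: payoffs 12, 2, 1 → best response No.
Faction B against Amend: payoffs 12, 6, 7 → best response No.
Mutual best responses: (Abstain, No).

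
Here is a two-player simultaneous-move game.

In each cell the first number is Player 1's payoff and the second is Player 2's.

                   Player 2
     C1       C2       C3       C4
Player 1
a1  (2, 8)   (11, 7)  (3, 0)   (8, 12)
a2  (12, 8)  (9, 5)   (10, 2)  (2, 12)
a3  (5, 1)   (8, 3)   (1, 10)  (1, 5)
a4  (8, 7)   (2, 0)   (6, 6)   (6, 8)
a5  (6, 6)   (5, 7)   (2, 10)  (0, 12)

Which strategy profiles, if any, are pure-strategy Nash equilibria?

(a1, C1): Player 1 can switch to a2 (2 → 12). Not NE.
(a1, C2): Player 2 can switch to C1 (7 → 8). Not NE.
(a1, C3): Player 1 can switch to a2 (3 → 10). Not NE.
(a1, C4): Player 1 gets 8, best alternative 6; Player 2 gets 12, best alternative 8. No profitable deviation — NE.
(a2, C1): Player 2 can switch to C4 (8 → 12). Not NE.
(a2, C2): Player 1 can switch to a1 (9 → 11). Not NE.
(a2, C3): Player 2 can switch to C1 (2 → 8). Not NE.
(The remaining 13 profiles each have a profitable deviation by the same check.)

The unique pure-strategy Nash equilibrium is (a1, C4).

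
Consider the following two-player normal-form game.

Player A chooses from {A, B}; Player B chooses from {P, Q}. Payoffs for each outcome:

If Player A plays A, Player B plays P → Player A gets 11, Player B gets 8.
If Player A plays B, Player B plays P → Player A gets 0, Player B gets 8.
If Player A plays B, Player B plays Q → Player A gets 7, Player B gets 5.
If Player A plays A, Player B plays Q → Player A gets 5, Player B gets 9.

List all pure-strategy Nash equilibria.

For each player, find the best response to each opponent profile; mutual best responses are the pure NE.
Player A against P: payoffs 11, 0 → best response A.
Player A against Q: payoffs 5, 7 → best response B.
Player B against A: payoffs 8, 9 → best response Q.
Player B against B: payoffs 8, 5 → best response P.
No profile is a mutual best response for all players.

none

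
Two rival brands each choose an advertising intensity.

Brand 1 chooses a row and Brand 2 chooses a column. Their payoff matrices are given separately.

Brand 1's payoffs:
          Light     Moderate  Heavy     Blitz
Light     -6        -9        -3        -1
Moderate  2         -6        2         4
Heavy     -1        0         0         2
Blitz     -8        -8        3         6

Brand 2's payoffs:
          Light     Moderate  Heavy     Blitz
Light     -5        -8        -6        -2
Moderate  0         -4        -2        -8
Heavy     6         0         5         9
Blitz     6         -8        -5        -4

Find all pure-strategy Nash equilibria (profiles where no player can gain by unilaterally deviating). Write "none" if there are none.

Mark each player's best response to every combination of opponents' strategies; a profile where every player is best-responding is a pure Nash equilibrium.
Brand 1 against Light: payoffs -6, 2, -1, -8 → best response Moderate.
Brand 1 against Moderate: payoffs -9, -6, 0, -8 → best response Heavy.
Brand 1 against Heavy: payoffs -3, 2, 0, 3 → best response Blitz.
Brand 1 against Blitz: payoffs -1, 4, 2, 6 → best response Blitz.
Brand 2 against Light: payoffs -5, -8, -6, -2 → best response Blitz.
Brand 2 against Moderate: payoffs 0, -4, -2, -8 → best response Light.
Brand 2 against Heavy: payoffs 6, 0, 5, 9 → best response Blitz.
Brand 2 against Blitz: payoffs 6, -8, -5, -4 → best response Light.
Mutual best responses: (Moderate, Light).

Pure NE: (Moderate, Light)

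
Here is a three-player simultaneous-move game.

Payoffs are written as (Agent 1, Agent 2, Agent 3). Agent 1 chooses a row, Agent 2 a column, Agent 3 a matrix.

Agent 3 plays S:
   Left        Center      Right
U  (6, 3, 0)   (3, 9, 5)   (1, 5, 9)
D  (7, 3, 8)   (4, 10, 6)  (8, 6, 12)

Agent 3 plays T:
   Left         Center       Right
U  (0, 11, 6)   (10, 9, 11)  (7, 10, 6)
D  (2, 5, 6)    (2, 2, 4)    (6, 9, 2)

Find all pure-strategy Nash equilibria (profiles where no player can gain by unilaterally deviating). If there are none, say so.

(U, Left, S): Agent 1 can switch to D (6 → 7). Not NE.
(U, Left, T): Agent 1 can switch to D (0 → 2). Not NE.
(U, Center, S): Agent 1 can switch to D (3 → 4). Not NE.
(U, Center, T): Agent 2 can switch to Left (9 → 11). Not NE.
(U, Right, S): Agent 1 can switch to D (1 → 8). Not NE.
(U, Right, T): Agent 2 can switch to Left (10 → 11). Not NE.
(D, Left, S): Agent 2 can switch to Center (3 → 10). Not NE.
(D, Left, T): Agent 2 can switch to Right (5 → 9). Not NE.
(D, Center, S): Agent 1 gets 4, best alternative 3; Agent 2 gets 10, best alternative 6; Agent 3 gets 6, best alternative 4. No profitable deviation — NE.
(D, Center, T): Agent 1 can switch to U (2 → 10). Not NE.
(D, Right, S): Agent 2 can switch to Center (6 → 10). Not NE.
(D, Right, T): Agent 1 can switch to U (6 → 7). Not NE.

Pure NE: (D, Center, S)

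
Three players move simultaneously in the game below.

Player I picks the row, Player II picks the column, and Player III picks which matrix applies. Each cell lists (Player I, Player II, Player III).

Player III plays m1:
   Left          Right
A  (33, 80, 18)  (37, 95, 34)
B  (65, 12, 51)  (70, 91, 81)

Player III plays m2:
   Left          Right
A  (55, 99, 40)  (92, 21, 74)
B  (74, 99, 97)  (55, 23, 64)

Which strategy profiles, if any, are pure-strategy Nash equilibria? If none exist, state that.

Mark each player's best response to every combination of opponents' strategies; a profile where every player is best-responding is a pure Nash equilibrium.
Player I against (Left, m1): payoffs 33, 65 → best response B.
Player I against (Left, m2): payoffs 55, 74 → best response B.
Player I against (Right, m1): payoffs 37, 70 → best response B.
Player I against (Right, m2): payoffs 92, 55 → best response A.
Player II against (A, m1): payoffs 80, 95 → best response Right.
Player II against (A, m2): payoffs 99, 21 → best response Left.
Player II against (B, m1): payoffs 12, 91 → best response Right.
Player II against (B, m2): payoffs 99, 23 → best response Left.
Player III against (A, Left): payoffs 18, 40 → best response m2.
Player III against (A, Right): payoffs 34, 74 → best response m2.
Player III against (B, Left): payoffs 51, 97 → best response m2.
Player III against (B, Right): payoffs 81, 64 → best response m1.
Mutual best responses: (B, Left, m2); (B, Right, m1).

(B, Left, m2); (B, Right, m1)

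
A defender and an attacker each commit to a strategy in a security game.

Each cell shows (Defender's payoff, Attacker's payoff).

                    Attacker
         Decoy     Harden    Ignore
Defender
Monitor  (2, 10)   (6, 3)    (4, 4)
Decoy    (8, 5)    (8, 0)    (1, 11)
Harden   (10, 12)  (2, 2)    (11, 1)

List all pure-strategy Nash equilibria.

(Harden, Decoy)

Defender against Decoy: payoffs 2, 8, 10 → best response Harden.
Defender against Harden: payoffs 6, 8, 2 → best response Decoy.
Defender against Ignore: payoffs 4, 1, 11 → best response Harden.
Attacker against Monitor: payoffs 10, 3, 4 → best response Decoy.
Attacker against Decoy: payoffs 5, 0, 11 → best response Ignore.
Attacker against Harden: payoffs 12, 2, 1 → best response Decoy.
Mutual best responses: (Harden, Decoy).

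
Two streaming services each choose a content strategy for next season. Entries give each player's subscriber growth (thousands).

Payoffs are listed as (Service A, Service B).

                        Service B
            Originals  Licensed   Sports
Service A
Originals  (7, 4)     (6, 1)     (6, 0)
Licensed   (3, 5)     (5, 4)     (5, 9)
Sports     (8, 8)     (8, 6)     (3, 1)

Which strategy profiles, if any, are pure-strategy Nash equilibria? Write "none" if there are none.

For each player, find the best response to each opponent profile; mutual best responses are the pure NE.
Service A against Originals: payoffs 7, 3, 8 → best response Sports.
Service A against Licensed: payoffs 6, 5, 8 → best response Sports.
Service A against Sports: payoffs 6, 5, 3 → best response Originals.
Service B against Originals: payoffs 4, 1, 0 → best response Originals.
Service B against Licensed: payoffs 5, 4, 9 → best response Sports.
Service B against Sports: payoffs 8, 6, 1 → best response Originals.
Mutual best responses: (Sports, Originals).

(Sports, Originals)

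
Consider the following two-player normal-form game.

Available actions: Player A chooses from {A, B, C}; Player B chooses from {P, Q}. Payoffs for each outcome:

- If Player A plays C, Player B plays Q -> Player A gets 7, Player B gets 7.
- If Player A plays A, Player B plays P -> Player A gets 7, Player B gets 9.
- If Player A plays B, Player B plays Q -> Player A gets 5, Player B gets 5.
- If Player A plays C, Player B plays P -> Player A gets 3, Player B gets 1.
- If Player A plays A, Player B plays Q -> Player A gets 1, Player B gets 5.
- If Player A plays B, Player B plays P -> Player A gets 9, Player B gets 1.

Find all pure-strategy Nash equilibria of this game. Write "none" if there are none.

(A, P): Player A can switch to B (7 → 9). Not NE.
(A, Q): Player A can switch to B (1 → 5). Not NE.
(B, P): Player B can switch to Q (1 → 5). Not NE.
(B, Q): Player A can switch to C (5 → 7). Not NE.
(C, P): Player A can switch to A (3 → 7). Not NE.
(C, Q): Player A gets 7, best alternative 5; Player B gets 7, best alternative 1. No profitable deviation — NE.

Pure NE: (C, Q)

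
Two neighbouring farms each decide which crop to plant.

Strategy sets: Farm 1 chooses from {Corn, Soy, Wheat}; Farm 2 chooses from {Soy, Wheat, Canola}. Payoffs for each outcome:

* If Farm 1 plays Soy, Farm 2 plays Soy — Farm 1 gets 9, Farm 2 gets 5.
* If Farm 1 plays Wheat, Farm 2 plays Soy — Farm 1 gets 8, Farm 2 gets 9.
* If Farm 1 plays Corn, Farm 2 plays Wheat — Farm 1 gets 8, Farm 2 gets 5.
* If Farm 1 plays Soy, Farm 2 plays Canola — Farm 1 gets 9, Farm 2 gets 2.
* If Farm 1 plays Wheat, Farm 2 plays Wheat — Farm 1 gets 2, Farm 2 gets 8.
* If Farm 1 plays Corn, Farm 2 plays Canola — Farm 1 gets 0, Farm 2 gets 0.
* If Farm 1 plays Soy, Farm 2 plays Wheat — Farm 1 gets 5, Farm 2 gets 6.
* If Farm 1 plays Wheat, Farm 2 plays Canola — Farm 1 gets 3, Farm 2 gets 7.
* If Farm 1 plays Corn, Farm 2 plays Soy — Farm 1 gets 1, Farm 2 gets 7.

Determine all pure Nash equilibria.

(Corn, Soy): Farm 1 can switch to Soy (1 → 9). Not NE.
(Corn, Wheat): Farm 2 can switch to Soy (5 → 7). Not NE.
(Corn, Canola): Farm 1 can switch to Soy (0 → 9). Not NE.
(Soy, Soy): Farm 2 can switch to Wheat (5 → 6). Not NE.
(Soy, Wheat): Farm 1 can switch to Corn (5 → 8). Not NE.
(Soy, Canola): Farm 2 can switch to Soy (2 → 5). Not NE.
(Wheat, Soy): Farm 1 can switch to Soy (8 → 9). Not NE.
(Wheat, Wheat): Farm 1 can switch to Corn (2 → 8). Not NE.
(The remaining 1 profile has a profitable deviation by the same check.)

This game has no pure Nash equilibrium.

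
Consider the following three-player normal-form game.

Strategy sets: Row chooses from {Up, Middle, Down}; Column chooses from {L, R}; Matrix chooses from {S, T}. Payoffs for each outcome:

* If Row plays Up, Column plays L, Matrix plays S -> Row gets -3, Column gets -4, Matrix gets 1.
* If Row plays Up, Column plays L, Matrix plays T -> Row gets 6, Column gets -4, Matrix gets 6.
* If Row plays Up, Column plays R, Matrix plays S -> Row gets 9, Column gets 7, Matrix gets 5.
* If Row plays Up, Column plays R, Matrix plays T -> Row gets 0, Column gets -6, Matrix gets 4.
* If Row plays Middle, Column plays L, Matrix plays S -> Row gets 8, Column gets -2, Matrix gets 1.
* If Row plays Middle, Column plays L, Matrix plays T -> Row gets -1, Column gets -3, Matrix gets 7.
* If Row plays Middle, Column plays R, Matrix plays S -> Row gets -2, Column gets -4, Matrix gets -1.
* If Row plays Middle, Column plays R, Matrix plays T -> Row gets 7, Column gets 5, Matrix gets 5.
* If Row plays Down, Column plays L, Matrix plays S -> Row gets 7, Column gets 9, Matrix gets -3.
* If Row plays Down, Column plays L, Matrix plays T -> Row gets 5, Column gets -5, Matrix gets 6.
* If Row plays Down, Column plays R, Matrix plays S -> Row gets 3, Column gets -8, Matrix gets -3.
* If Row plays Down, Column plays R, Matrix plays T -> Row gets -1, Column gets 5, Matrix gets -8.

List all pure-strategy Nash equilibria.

(Up, L, T) and (Up, R, S) and (Middle, R, T)

Row against (L, S): payoffs -3, 8, 7 → best response Middle.
Row against (L, T): payoffs 6, -1, 5 → best response Up.
Row against (R, S): payoffs 9, -2, 3 → best response Up.
Row against (R, T): payoffs 0, 7, -1 → best response Middle.
Column against (Up, S): payoffs -4, 7 → best response R.
Column against (Up, T): payoffs -4, -6 → best response L.
Column against (Middle, S): payoffs -2, -4 → best response L.
Column against (Middle, T): payoffs -3, 5 → best response R.
Column against (Down, S): payoffs 9, -8 → best response L.
Column against (Down, T): payoffs -5, 5 → best response R.
Matrix against (Up, L): payoffs 1, 6 → best response T.
Matrix against (Up, R): payoffs 5, 4 → best response S.
Matrix against (Middle, L): payoffs 1, 7 → best response T.
Matrix against (Middle, R): payoffs -1, 5 → best response T.
Matrix against (Down, L): payoffs -3, 6 → best response T.
Matrix against (Down, R): payoffs -3, -8 → best response S.
Mutual best responses: (Up, L, T); (Up, R, S); (Middle, R, T).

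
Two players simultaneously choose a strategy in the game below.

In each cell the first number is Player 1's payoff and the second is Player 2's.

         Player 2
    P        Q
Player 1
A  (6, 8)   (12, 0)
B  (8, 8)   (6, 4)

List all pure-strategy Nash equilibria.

Player 1 against P: payoffs 6, 8 → best response B.
Player 1 against Q: payoffs 12, 6 → best response A.
Player 2 against A: payoffs 8, 0 → best response P.
Player 2 against B: payoffs 8, 4 → best response P.
Mutual best responses: (B, P).

The unique pure-strategy Nash equilibrium is (B, P).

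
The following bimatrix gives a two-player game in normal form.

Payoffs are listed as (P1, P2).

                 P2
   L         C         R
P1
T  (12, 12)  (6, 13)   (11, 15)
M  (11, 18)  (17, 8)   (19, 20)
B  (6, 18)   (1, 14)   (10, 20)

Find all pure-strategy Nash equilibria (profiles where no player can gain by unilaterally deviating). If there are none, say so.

P1 against L: payoffs 12, 11, 6 → best response T.
P1 against C: payoffs 6, 17, 1 → best response M.
P1 against R: payoffs 11, 19, 10 → best response M.
P2 against T: payoffs 12, 13, 15 → best response R.
P2 against M: payoffs 18, 8, 20 → best response R.
P2 against B: payoffs 18, 14, 20 → best response R.
Mutual best responses: (M, R).

The unique pure-strategy Nash equilibrium is (M, R).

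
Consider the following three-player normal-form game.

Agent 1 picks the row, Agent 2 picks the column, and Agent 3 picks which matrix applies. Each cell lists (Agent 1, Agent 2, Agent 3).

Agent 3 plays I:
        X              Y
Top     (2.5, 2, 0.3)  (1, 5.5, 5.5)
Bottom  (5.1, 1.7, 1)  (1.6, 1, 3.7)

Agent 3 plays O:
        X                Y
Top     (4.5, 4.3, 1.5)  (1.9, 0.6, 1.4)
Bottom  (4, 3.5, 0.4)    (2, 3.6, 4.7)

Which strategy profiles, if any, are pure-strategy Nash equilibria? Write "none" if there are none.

The pure Nash equilibria are (Top, X, O); (Bottom, X, I); (Bottom, Y, O).

Check each profile: it is a Nash equilibrium iff no player can strictly gain by switching unilaterally.
(Top, X, I): Agent 1 can switch to Bottom (2.5 → 5.1). Not NE.
(Top, X, O): Agent 1 gets 4.5, best alternative 4; Agent 2 gets 4.3, best alternative 0.6; Agent 3 gets 1.5, best alternative 0.3. No profitable deviation — NE.
(Top, Y, I): Agent 1 can switch to Bottom (1 → 1.6). Not NE.
(Top, Y, O): Agent 1 can switch to Bottom (1.9 → 2). Not NE.
(Bottom, X, I): Agent 1 gets 5.1, best alternative 2.5; Agent 2 gets 1.7, best alternative 1; Agent 3 gets 1, best alternative 0.4. No profitable deviation — NE.
(Bottom, X, O): Agent 1 can switch to Top (4 → 4.5). Not NE.
(Bottom, Y, I): Agent 2 can switch to X (1 → 1.7). Not NE.
(Bottom, Y, O): Agent 1 gets 2, best alternative 1.9; Agent 2 gets 3.6, best alternative 3.5; Agent 3 gets 4.7, best alternative 3.7. No profitable deviation — NE.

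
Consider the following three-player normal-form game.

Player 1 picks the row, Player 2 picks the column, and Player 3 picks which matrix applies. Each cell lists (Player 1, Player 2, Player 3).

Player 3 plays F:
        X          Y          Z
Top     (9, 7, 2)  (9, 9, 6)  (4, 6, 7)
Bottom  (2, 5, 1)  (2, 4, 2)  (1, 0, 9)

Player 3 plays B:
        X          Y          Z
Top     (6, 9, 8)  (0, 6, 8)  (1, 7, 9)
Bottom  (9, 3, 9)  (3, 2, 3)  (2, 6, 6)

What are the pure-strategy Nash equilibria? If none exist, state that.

(Top, X, F): Player 2 can switch to Y (7 → 9). Not NE.
(Top, X, B): Player 1 can switch to Bottom (6 → 9). Not NE.
(Top, Y, F): Player 3 can switch to B (6 → 8). Not NE.
(Top, Y, B): Player 1 can switch to Bottom (0 → 3). Not NE.
(Top, Z, F): Player 2 can switch to X (6 → 7). Not NE.
(Top, Z, B): Player 1 can switch to Bottom (1 → 2). Not NE.
(Bottom, X, F): Player 1 can switch to Top (2 → 9). Not NE.
(Bottom, X, B): Player 2 can switch to Z (3 → 6). Not NE.
(The remaining 4 profiles each have a profitable deviation by the same check.)

none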